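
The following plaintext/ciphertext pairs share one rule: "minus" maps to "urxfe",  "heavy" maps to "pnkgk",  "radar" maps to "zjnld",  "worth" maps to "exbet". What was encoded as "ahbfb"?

In minus: m→u is +8, i→r is +9, n→x is +10, u→f is +11 — the shift increases by 1 each position. The shift increases by 1 at each position, starting from +8: 8, 9, 10, ….
Undoing it on ahbfb: a−8=s, h−9=y, b−10=r, f−11=u, b−12=p.

syrup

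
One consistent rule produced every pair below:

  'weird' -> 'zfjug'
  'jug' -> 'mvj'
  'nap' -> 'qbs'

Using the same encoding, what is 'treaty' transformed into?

The shift depends on letter class: consonant w→z is +3, but vowel e→f is +1. The rule splits by letter class: vowels +1, consonants +3.
Applying it to treaty: t(cons)+3=w, r(cons)+3=u, e(vowel)+1=f, a(vowel)+1=b, t(cons)+3=w, y(cons)+3=b.

wufbwb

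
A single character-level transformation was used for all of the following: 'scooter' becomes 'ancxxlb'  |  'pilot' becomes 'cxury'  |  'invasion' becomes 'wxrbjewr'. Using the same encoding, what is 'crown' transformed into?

wfxal

The output letters match the input read backwards, each shifted +9: scooter reversed is retoocs. The word is reversed, then every letter is shifted forward by 9.
On crown: reverse → nworc; then shift: n+9=w, w+9=f, o+9=x, r+9=a, c+9=l.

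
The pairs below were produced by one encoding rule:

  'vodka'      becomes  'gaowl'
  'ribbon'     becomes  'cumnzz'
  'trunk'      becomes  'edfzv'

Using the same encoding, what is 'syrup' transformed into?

dkcga

The shifts repeat in a cycle of length 2: positions 0,1,… shift by +11, +12, then the pattern repeats.
For syrup: s+11=d, y+12=k, r+11=c, u+12=g, p+11=a.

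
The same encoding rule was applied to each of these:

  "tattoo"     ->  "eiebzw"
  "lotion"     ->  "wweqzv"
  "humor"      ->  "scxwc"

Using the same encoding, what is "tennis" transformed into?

It's a Vigenère-style cipher with numeric key [11,8]: position i shifts by key[i mod 2].
Applying it to tennis: t+11=e, e+8=m, n+11=y, n+8=v, i+11=t, s+8=a.

emyvta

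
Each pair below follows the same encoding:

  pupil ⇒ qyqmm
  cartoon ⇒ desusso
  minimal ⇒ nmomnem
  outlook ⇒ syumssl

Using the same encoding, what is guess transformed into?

hyitt

The shift depends on letter class: consonant p→q is +1, but vowel u→y is +4. Two shifts are in play — +4 for a/e/i/o/u, +1 for every other letter.
For guess: g(cons)+1=h, u(vowel)+4=y, e(vowel)+4=i, s(cons)+1=t, s(cons)+1=t.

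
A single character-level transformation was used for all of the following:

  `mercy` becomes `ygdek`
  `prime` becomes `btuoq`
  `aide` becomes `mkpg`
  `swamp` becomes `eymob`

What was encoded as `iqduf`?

The shifts repeat in a cycle of length 2: positions 0,1,… shift by +12, +2, then the pattern repeats.
Reversing it on iqduf: i−12=w, q−2=o, d−12=r, u−2=s, f−12=t.

worst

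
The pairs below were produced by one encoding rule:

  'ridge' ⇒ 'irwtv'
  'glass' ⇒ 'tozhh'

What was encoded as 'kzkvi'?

paper

Each letter is replaced by its mirror in the alphabet: a↔z, b↔y, c↔x, and so on (the Atbash cipher).
Decoding kzkvi: k↔p, z↔a, k↔p, v↔e, i↔r.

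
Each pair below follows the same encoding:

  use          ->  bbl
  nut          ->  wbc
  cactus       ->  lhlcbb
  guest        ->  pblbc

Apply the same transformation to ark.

hat

Vowels shift forward by 7 and consonants shift forward by 9.
Applying it to ark: a(vowel)+7=h, r(cons)+9=a, k(cons)+9=t.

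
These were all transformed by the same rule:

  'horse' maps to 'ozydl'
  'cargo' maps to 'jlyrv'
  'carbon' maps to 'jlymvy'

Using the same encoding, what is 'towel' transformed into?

azdps

Shifts by position in horse: pos 0: h→o (+7), pos 1: o→z (+11), pos 2: r→y (+7), pos 3: s→d (+11) — repeating every 2. A repeating key of period 2 is used — shifts +7, +11 over and over.
On towel: t+7=a, o+11=z, w+7=d, e+11=p, l+7=s.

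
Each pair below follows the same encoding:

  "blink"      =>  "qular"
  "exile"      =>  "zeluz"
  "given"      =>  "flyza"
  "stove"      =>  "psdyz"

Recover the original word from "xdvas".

mount

b(1)→q(16) and l(11)→u(20) fit y≡3x+13 (mod 26); the inverse of 3 mod 26 is 9. Treating letters as 0–25, the rule is x ↦ 3x + 13 (mod 26).
Decoding xdvas: x(23)→9·(23−13)≡12=m; d(3)→9·(3−13)≡14=o; v(21)→9·(21−13)≡20=u; a(0)→9·(0−13)≡13=n; s(18)→9·(18−13)≡19=t (all mod 26).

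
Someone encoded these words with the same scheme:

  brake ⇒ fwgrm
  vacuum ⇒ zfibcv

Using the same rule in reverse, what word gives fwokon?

bridge

In brake: b→f is +4, r→w is +5, a→g is +6, k→r is +7 — the shift increases by 1 each position. Each letter shifts forward by (position + 4), i.e. 4, 5, 6, … — the shift grows by one for each successive letter.
Undoing it on fwokon: f−4=b, w−5=r, o−6=i, k−7=d, o−8=g, n−9=e.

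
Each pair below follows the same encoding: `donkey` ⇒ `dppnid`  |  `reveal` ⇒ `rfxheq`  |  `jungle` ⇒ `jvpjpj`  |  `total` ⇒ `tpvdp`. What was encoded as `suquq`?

storm

In donkey: d→d is +0, o→p is +1, n→p is +2, k→n is +3 — the shift increases by 1 each position. The shift increases by 1 at each position, starting from +0: 0, 1, 2, ….
Decoding suquq: s−0=s, u−1=t, q−2=o, u−3=r, q−4=m.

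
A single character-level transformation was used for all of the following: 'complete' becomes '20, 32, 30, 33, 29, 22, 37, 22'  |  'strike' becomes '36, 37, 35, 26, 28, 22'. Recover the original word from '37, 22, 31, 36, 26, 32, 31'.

c is letter #3 and maps to 20: an offset of 17. Each letter is replaced by its alphabet position (a=1..z=26) + 17.
Reversing it on 37, 22, 31, 36, 26, 32, 31: 37→(37−17)÷1=20=t, 22→(22−17)÷1=5=e, 31→(31−17)÷1=14=n, 36→(36−17)÷1=19=s, 26→(26−17)÷1=9=i, 32→(32−17)÷1=15=o, 31→(31−17)÷1=14=n.

tension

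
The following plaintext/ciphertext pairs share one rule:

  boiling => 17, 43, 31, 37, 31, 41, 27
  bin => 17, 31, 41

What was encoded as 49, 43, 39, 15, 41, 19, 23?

romance

b(#2)→17 and o(#15)→43: differences scale by 2, so n = 2·pos + 13. The formula is n = 2×(alphabet index, a=1) + 13.
Decoding 49, 43, 39, 15, 41, 19, 23: 49→(49−13)÷2=18=r, 43→(43−13)÷2=15=o, 39→(39−13)÷2=13=m, 15→(15−13)÷2=1=a, 41→(41−13)÷2=14=n, 19→(19−13)÷2=3=c, 23→(23−13)÷2=5=e.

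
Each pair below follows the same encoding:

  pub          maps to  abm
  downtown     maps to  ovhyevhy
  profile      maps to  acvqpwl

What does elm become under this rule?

lwx

The rule splits by letter class: vowels +7, consonants +11.
Applying it to elm: e(vowel)+7=l, l(cons)+11=w, m(cons)+11=x.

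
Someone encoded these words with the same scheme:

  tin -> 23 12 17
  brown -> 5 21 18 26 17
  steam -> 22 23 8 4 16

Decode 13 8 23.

jet

t is letter #20 and maps to 23: an offset of 3. Each letter is replaced by its alphabet position (a=1..z=26) + 3.
Reversing it on 13 8 23: 13→(13−3)÷1=10=j, 8→(8−3)÷1=5=e, 23→(23−3)÷1=20=t.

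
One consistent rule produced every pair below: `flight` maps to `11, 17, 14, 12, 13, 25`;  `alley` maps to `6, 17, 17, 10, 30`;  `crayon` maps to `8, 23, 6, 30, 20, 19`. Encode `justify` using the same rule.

15, 26, 24, 25, 14, 11, 30

f is letter #6 and maps to 11: an offset of 5. The number is (letter's place in the alphabet, a=1) + 5.
Applying it to justify: j=10→15, u=21→26, s=19→24, t=20→25, i=9→14, f=6→11, y=25→30.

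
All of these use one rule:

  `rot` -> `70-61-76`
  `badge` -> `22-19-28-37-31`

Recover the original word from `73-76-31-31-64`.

r(#18)→70 and o(#15)→61: differences scale by 3, so n = 3·pos + 16. Each letter becomes 3×(its alphabet position, a=1..z=26) + 16.
Decoding 73-76-31-31-64: 73→(73−16)÷3=19=s, 76→(76−16)÷3=20=t, 31→(31−16)÷3=5=e, 31→(31−16)÷3=5=e, 64→(64−16)÷3=16=p.

steep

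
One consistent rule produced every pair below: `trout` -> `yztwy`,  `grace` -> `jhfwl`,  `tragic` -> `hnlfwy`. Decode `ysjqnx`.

silent

The output letters match the input read backwards, each shifted +5: trout reversed is tuort. Read the word backwards and shift each letter +5.
Reversing it on ysjqnx: shift back: y−5=t, s−5=n, j−5=e, q−5=l, n−5=i, x−5=s → tnelis; then reverse → silent.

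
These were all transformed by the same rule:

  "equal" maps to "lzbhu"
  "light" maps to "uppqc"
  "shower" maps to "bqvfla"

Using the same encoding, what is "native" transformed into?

whcpel

The shift depends on letter class: consonant q→z is +9, but vowel e→l is +7. Vowels shift forward by 7 and consonants shift forward by 9.
On native: n(cons)+9=w, a(vowel)+7=h, t(cons)+9=c, i(vowel)+7=p, v(cons)+9=e, e(vowel)+7=l.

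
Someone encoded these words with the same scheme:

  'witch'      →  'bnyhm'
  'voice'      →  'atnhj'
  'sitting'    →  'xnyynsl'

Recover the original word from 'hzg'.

Compare letters: w→b is +5, i→n is +5, t→y is +5 — a constant shift. Every letter moves 5 places later in the alphabet, wrapping around z→a.
Undoing it on hzg: h−5=c, z−5=u, g−5=b.

cub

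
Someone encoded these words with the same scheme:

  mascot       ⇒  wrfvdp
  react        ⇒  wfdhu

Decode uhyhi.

Two steps: reverse the string, then apply a Caesar shift of +3.
Decoding uhyhi: shift back: u−3=r, h−3=e, y−3=v, h−3=e, i−3=f → revef; then reverse → fever.

fever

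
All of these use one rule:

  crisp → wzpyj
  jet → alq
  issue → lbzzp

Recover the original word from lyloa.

there

Read the word backwards and shift each letter +7.
Undoing it on lyloa: shift back: l−7=e, y−7=r, l−7=e, o−7=h, a−7=t → ereht; then reverse → there.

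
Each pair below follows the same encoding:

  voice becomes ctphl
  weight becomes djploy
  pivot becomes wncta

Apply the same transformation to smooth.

zrvtam

Shifts by position in voice: pos 0: v→c (+7), pos 1: o→t (+5), pos 2: i→p (+7), pos 3: c→h (+5) — repeating every 2. A repeating key of period 2 is used — shifts +7, +5 over and over.
For smooth: s+7=z, m+5=r, o+7=v, o+5=t, t+7=a, h+5=m.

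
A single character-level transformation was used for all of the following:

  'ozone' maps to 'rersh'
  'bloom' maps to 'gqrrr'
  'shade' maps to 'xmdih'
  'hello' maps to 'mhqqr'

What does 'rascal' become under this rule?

wdxhdq

The shift depends on letter class: consonant z→e is +5, but vowel o→r is +3. Two shifts are in play — +3 for a/e/i/o/u, +5 for every other letter.
Applying it to rascal: r(cons)+5=w, a(vowel)+3=d, s(cons)+5=x, c(cons)+5=h, a(vowel)+3=d, l(cons)+5=q.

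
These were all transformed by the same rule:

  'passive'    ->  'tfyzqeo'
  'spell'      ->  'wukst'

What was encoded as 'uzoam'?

quite

Letter i (0-indexed) is shifted by i+4, so successive shifts are 4, 5, 6, ….
Undoing it on uzoam: u−4=q, z−5=u, o−6=i, a−7=t, m−8=e.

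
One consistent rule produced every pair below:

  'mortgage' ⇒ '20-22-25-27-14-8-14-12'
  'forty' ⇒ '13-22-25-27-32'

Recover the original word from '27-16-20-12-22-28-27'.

Each letter is replaced by its alphabet position (a=1..z=26) + 7.
Decoding 27-16-20-12-22-28-27: 27→(27−7)÷1=20=t, 16→(16−7)÷1=9=i, 20→(20−7)÷1=13=m, 12→(12−7)÷1=5=e, 22→(22−7)÷1=15=o, 28→(28−7)÷1=21=u, 27→(27−7)÷1=20=t.

timeout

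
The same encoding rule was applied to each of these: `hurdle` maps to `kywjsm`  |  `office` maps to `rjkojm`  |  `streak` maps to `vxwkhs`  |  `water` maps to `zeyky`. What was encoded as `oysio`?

In hurdle: h→k is +3, u→y is +4, r→w is +5, d→j is +6 — the shift increases by 1 each position. The shift increases by 1 at each position, starting from +3: 3, 4, 5, ….
Decoding oysio: o−3=l, y−4=u, s−5=n, i−6=c, o−7=h.

lunch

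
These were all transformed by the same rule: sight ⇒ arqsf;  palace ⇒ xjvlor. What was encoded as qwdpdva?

In sight: s→a is +8, i→r is +9, g→q is +10, h→s is +11 — the shift increases by 1 each position. Each letter shifts forward by (position + 8), i.e. 8, 9, 10, … — the shift grows by one for each successive letter.
Decoding qwdpdva: q−8=i, w−9=n, d−10=t, p−11=e, d−12=r, v−13=i, a−14=m.

interim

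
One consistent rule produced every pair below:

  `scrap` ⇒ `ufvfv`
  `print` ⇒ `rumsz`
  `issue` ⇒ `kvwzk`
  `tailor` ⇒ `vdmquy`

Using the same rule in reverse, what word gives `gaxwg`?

The shift increases by 1 at each position, starting from +2: 2, 3, 4, ….
Decoding gaxwg: g−2=e, a−3=x, x−4=t, w−5=r, g−6=a.

extra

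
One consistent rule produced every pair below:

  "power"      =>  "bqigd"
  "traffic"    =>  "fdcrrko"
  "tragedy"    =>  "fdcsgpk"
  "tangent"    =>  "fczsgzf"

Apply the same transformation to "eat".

gcf

The shift depends on letter class: consonant p→b is +12, but vowel o→q is +2. Vowels shift forward by 2 and consonants shift forward by 12.
On eat: e(vowel)+2=g, a(vowel)+2=c, t(cons)+12=f.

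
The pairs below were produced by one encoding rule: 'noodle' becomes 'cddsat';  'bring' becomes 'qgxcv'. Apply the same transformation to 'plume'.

eajbt

Compare letters: n→c is +15, o→d is +15, o→d is +15 — a constant shift. Every letter moves 15 places later in the alphabet, wrapping around z→a.
Applying it to plume: p+15=e, l+15=a, u+15=j, m+15=b, e+15=t.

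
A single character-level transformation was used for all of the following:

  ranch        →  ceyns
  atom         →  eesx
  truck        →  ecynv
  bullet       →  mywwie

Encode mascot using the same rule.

The shift depends on letter class: consonant r→c is +11, but vowel a→e is +4. Vowels shift forward by 4 and consonants shift forward by 11.
Applying it to mascot: m(cons)+11=x, a(vowel)+4=e, s(cons)+11=d, c(cons)+11=n, o(vowel)+4=s, t(cons)+11=e.

xednse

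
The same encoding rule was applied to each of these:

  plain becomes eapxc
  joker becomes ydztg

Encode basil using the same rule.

Compare letters: p→e is +15, l→a is +15, a→p is +15 — a constant shift. Each letter is shifted forward by 15 in the alphabet (a Caesar shift of +15).
For basil: b+15=q, a+15=p, s+15=h, i+15=x, l+15=a.

qphxa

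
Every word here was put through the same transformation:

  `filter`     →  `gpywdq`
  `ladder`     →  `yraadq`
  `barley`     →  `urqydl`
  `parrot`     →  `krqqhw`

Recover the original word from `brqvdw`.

market

This is an affine cipher: with a=0,…,z=25, each position x becomes (3x+17) mod 26.
Undoing it on brqvdw: b(1)→9·(1−17)≡12=m; r(17)→9·(17−17)≡0=a; q(16)→9·(16−17)≡17=r; v(21)→9·(21−17)≡10=k; d(3)→9·(3−17)≡4=e; w(22)→9·(22−17)≡19=t (all mod 26).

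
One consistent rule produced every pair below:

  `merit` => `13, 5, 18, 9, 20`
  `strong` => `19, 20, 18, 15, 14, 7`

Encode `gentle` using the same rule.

m is letter #13 and maps to 13: an offset of 0. Each letter is replaced by its alphabet position (a=1, b=2, …, z=26).
For gentle: g=7→7, e=5→5, n=14→14, t=20→20, l=12→12, e=5→5.

7, 5, 14, 20, 12, 5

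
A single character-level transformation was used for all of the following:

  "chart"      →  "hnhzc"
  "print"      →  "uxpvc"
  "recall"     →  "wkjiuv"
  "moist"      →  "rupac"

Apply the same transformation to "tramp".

In chart: c→h is +5, h→n is +6, a→h is +7, r→z is +8 — the shift increases by 1 each position. The shift increases by 1 at each position, starting from +5: 5, 6, 7, ….
For tramp: t+5=y, r+6=x, a+7=h, m+8=u, p+9=y.

yxhuy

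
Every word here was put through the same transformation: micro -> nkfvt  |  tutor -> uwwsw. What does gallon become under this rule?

hcoptt

In micro: m→n is +1, i→k is +2, c→f is +3, r→v is +4 — the shift increases by 1 each position. Each letter shifts forward by (position + 1), i.e. 1, 2, 3, … — the shift grows by one for each successive letter.
Applying it to gallon: g+1=h, a+2=c, l+3=o, l+4=p, o+5=t, n+6=t.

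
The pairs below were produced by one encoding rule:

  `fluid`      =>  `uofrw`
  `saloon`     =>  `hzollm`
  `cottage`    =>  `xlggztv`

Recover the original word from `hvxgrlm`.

section

Each pair mirrors across the alphabet (f↔u, l↔o, u↔f): positions sum to 25. Letters are reflected about the middle of the alphabet (position → 25−position): Atbash.
Reversing it on hvxgrlm: h↔s, v↔e, x↔c, g↔t, r↔i, l↔o, m↔n.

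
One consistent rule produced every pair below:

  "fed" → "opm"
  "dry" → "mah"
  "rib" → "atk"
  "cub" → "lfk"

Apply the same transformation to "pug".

yfp

The shift depends on letter class: consonant f→o is +9, but vowel e→p is +11. The rule splits by letter class: vowels +11, consonants +9.
For pug: p(cons)+9=y, u(vowel)+11=f, g(cons)+9=p.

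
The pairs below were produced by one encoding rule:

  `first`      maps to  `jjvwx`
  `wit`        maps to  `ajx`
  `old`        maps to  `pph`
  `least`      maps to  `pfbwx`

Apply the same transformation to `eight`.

fjklx

The shift depends on letter class: consonant f→j is +4, but vowel i→j is +1. Two shifts are in play — +1 for a/e/i/o/u, +4 for every other letter.
Applying it to eight: e(vowel)+1=f, i(vowel)+1=j, g(cons)+4=k, h(cons)+4=l, t(cons)+4=x.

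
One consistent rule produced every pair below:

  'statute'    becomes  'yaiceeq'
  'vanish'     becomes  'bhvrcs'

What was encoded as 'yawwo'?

stone

In statute: s→y is +6, t→a is +7, a→i is +8, t→c is +9 — the shift increases by 1 each position. Letter i (0-indexed) is shifted by i+6, so successive shifts are 6, 7, 8, ….
Decoding yawwo: y−6=s, a−7=t, w−8=o, w−9=n, o−10=e.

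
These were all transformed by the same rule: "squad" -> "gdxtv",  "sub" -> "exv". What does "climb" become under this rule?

eplof

The output letters match the input read backwards, each shifted +3: squad reversed is dauqs. The word is reversed, then every letter is shifted forward by 3.
On climb: reverse → bmilc; then shift: b+3=e, m+3=p, i+3=l, l+3=o, c+3=f.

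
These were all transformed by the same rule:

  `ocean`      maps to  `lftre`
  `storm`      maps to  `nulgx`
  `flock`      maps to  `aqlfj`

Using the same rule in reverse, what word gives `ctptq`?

o(14)→l(11) and c(2)→f(5) fit y≡7x+17 (mod 26); the inverse of 7 mod 26 is 15. Each letter's alphabet position (a=0..z=25) is mapped through 7·x+17 mod 26 — an affine cipher.
Decoding ctptq: c(2)→15·(2−17)≡9=j; t(19)→15·(19−17)≡4=e; p(15)→15·(15−17)≡22=w; t(19)→15·(19−17)≡4=e; q(16)→15·(16−17)≡11=l (all mod 26).

jewel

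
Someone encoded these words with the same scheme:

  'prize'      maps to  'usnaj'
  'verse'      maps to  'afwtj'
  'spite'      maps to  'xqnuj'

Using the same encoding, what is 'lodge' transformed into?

Shifts by position in prize: pos 0: p→u (+5), pos 1: r→s (+1), pos 2: i→n (+5), pos 3: z→a (+1) — repeating every 2. It's a Vigenère-style cipher with numeric key [5,1]: position i shifts by key[i mod 2].
Applying it to lodge: l+5=q, o+1=p, d+5=i, g+1=h, e+5=j.

qpihj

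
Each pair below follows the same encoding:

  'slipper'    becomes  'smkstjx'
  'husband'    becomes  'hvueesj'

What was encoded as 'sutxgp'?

struck

In slipper: s→s is +0, l→m is +1, i→k is +2, p→s is +3 — the shift increases by 1 each position. Letter i (0-indexed) is shifted by i+0, so successive shifts are 0, 1, 2, ….
Reversing it on sutxgp: s−0=s, u−1=t, t−2=r, x−3=u, g−4=c, p−5=k.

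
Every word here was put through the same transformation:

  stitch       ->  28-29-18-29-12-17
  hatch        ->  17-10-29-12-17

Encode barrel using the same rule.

11-10-27-27-14-21

Letters become their 1-based position plus 9 (so a→10, b→11, …).
Applying it to barrel: b=2→11, a=1→10, r=18→27, r=18→27, e=5→14, l=12→21.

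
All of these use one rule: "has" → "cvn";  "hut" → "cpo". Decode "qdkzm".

viper

Each letter is shifted forward by 21 in the alphabet (a Caesar shift of +21).
Reversing it on qdkzm: q−21=v, d−21=i, k−21=p, z−21=e, m−21=r.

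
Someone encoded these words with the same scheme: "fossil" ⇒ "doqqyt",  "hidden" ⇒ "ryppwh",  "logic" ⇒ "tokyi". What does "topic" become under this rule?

f(5)→d(3) and o(14)→o(14) fit y≡7x+20 (mod 26); the inverse of 7 mod 26 is 15. Each letter's alphabet position (a=0..z=25) is mapped through 7·x+20 mod 26 — an affine cipher.
For topic: t(19)→7·19+20≡23=x; o(14)→7·14+20≡14=o; p(15)→7·15+20≡21=v; i(8)→7·8+20≡24=y; c(2)→7·2+20≡8=i (all mod 26).

xovyi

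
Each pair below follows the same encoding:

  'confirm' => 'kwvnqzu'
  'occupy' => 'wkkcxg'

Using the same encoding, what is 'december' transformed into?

lmkmujmz

Compare letters: c→k is +8, o→w is +8, n→v is +8 — a constant shift. Each letter is shifted forward by 8 in the alphabet (a Caesar shift of +8).
Applying it to december: d+8=l, e+8=m, c+8=k, e+8=m, m+8=u, b+8=j, e+8=m, r+8=z.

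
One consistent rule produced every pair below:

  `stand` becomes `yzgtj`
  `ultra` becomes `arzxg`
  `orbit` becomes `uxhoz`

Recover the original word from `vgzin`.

patch

Compare letters: s→y is +6, t→z is +6, a→g is +6 — a constant shift. Every letter moves 6 places later in the alphabet, wrapping around z→a.
Reversing it on vgzin: v−6=p, g−6=a, z−6=t, i−6=c, n−6=h.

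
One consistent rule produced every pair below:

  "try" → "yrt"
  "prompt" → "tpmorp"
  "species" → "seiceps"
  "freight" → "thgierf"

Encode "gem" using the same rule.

The output letters match the input read backwards: try reversed is yrt. It's just the letters in reverse order.
On gem: reverse → meg.

meg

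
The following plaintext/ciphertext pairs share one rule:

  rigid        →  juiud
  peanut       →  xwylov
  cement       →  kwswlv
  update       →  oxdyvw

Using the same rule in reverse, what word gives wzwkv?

Treating letters as 0–25, the rule is x ↦ 19x + 24 (mod 26).
Undoing it on wzwkv: w(22)→11·(22−24)≡4=e; z(25)→11·(25−24)≡11=l; w(22)→11·(22−24)≡4=e; k(10)→11·(10−24)≡2=c; v(21)→11·(21−24)≡19=t (all mod 26).

elect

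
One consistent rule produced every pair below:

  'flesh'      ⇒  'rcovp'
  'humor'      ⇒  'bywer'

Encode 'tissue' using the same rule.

oeccsd

Two steps: reverse the string, then apply a Caesar shift of +10.
For tissue: reverse → eussit; then shift: e+10=o, u+10=e, s+10=c, s+10=c, i+10=s, t+10=d.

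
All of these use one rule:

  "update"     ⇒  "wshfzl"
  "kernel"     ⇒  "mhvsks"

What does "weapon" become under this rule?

Each letter shifts forward by (position + 2), i.e. 2, 3, 4, … — the shift grows by one for each successive letter.
On weapon: w+2=y, e+3=h, a+4=e, p+5=u, o+6=u, n+7=u.

yheuuu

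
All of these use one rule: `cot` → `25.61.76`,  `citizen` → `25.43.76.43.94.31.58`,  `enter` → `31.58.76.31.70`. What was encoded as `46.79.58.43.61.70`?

junior

c(#3)→25 and o(#15)→61: differences scale by 3, so n = 3·pos + 16. The formula is n = 3×(alphabet index, a=1) + 16.
Decoding 46.79.58.43.61.70: 46→(46−16)÷3=10=j, 79→(79−16)÷3=21=u, 58→(58−16)÷3=14=n, 43→(43−16)÷3=9=i, 61→(61−16)÷3=15=o, 70→(70−16)÷3=18=r.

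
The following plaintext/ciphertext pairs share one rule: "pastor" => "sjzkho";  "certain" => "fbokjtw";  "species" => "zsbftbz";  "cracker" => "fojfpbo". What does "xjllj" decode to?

gamma

p(15)→s(18) and a(0)→j(9) fit y≡11x+9 (mod 26); the inverse of 11 mod 26 is 19. This is an affine cipher: with a=0,…,z=25, each position x becomes (11x+9) mod 26.
Reversing it on xjllj: x(23)→19·(23−9)≡6=g; j(9)→19·(9−9)≡0=a; l(11)→19·(11−9)≡12=m; l(11)→19·(11−9)≡12=m; j(9)→19·(9−9)≡0=a (all mod 26).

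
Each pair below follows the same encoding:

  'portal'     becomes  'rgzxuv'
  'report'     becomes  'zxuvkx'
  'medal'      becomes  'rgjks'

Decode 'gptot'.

Two steps: reverse the string, then apply a Caesar shift of +6.
Reversing it on gptot: shift back: g−6=a, p−6=j, t−6=n, o−6=i, t−6=n → ajnin; then reverse → ninja.

ninja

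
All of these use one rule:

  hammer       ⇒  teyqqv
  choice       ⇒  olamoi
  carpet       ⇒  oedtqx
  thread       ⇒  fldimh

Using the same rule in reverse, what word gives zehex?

Shifts by position in hammer: pos 0: h→t (+12), pos 1: a→e (+4), pos 2: m→y (+12), pos 3: m→q (+4) — repeating every 2. The shifts repeat in a cycle of length 2: positions 0,1,… shift by +12, +4, then the pattern repeats.
Undoing it on zehex: z−12=n, e−4=a, h−12=v, e−4=a, x−12=l.

naval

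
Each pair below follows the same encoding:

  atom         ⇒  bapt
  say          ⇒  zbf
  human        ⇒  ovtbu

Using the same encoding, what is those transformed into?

aopzf

The shift depends on letter class: consonant t→a is +7, but vowel a→b is +1. Two shifts are in play — +1 for a/e/i/o/u, +7 for every other letter.
For those: t(cons)+7=a, h(cons)+7=o, o(vowel)+1=p, s(cons)+7=z, e(vowel)+1=f.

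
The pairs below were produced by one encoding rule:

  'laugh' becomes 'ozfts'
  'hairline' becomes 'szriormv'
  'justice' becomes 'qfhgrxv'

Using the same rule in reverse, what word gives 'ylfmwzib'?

Each pair mirrors across the alphabet (l↔o, a↔z, u↔f): positions sum to 25. Letters are reflected about the middle of the alphabet (position → 25−position): Atbash.
Reversing it on ylfmwzib: y↔b, l↔o, f↔u, m↔n, w↔d, z↔a, i↔r, b↔y.

boundary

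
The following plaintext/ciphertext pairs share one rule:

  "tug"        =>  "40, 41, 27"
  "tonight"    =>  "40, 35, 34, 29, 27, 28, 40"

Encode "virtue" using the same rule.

42, 29, 38, 40, 41, 25

t is letter #20 and maps to 40: an offset of 20. The number is (letter's place in the alphabet, a=1) + 20.
Applying it to virtue: v=22→42, i=9→29, r=18→38, t=20→40, u=21→41, e=5→25.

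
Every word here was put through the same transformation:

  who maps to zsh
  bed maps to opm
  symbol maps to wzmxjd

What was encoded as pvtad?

The output letters match the input read backwards, each shifted +11: who reversed is ohw. The word is reversed, then every letter is shifted forward by 11.
Undoing it on pvtad: shift back: p−11=e, v−11=k, t−11=i, a−11=p, d−11=s → ekips; then reverse → spike.

spike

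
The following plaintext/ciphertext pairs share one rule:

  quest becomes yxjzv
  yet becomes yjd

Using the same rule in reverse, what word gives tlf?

ago

The output letters match the input read backwards, each shifted +5: quest reversed is tseuq. Two steps: reverse the string, then apply a Caesar shift of +5.
Undoing it on tlf: shift back: t−5=o, l−5=g, f−5=a → oga; then reverse → ago.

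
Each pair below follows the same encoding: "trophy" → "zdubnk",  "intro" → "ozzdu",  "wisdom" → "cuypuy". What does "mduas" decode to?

groom

Shifts by position in trophy: pos 0: t→z (+6), pos 1: r→d (+12), pos 2: o→u (+6), pos 3: p→b (+12) — repeating every 2. The shifts repeat in a cycle of length 2: positions 0,1,… shift by +6, +12, then the pattern repeats.
Undoing it on mduas: m−6=g, d−12=r, u−6=o, a−12=o, s−6=m.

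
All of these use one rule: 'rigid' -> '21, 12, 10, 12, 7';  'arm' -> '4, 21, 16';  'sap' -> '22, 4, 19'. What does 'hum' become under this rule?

11, 24, 16

r is letter #18 and maps to 21: an offset of 3. Letters become their 1-based position plus 3 (so a→4, b→5, …).
For hum: h=8→11, u=21→24, m=13→16.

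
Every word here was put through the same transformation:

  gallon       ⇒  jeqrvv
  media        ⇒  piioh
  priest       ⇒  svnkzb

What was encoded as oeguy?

In gallon: g→j is +3, a→e is +4, l→q is +5, l→r is +6 — the shift increases by 1 each position. Each letter shifts forward by (position + 3), i.e. 3, 4, 5, … — the shift grows by one for each successive letter.
Decoding oeguy: o−3=l, e−4=a, g−5=b, u−6=o, y−7=r.

labor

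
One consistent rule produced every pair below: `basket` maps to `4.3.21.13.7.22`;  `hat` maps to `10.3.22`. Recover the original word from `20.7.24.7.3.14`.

Letters become their 1-based position plus 2 (so a→3, b→4, …).
Reversing it on 20.7.24.7.3.14: 20→(20−2)÷1=18=r, 7→(7−2)÷1=5=e, 24→(24−2)÷1=22=v, 7→(7−2)÷1=5=e, 3→(3−2)÷1=1=a, 14→(14−2)÷1=12=l.

reveal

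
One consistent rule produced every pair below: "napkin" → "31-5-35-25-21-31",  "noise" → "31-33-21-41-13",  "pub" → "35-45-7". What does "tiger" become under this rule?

n(#14)→31 and a(#1)→5: differences scale by 2, so n = 2·pos + 3. With a=1..z=26, the number is 2·pos + 3.
On tiger: t=20→43, i=9→21, g=7→17, e=5→13, r=18→39.

43-21-17-13-39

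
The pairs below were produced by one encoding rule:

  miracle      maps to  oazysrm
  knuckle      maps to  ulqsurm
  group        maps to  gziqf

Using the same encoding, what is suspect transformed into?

wqwfmst

m(12)→o(14) and i(8)→a(0) fit y≡23x+24 (mod 26); the inverse of 23 mod 26 is 17. Treating letters as 0–25, the rule is x ↦ 23x + 24 (mod 26).
On suspect: s(18)→23·18+24≡22=w; u(20)→23·20+24≡16=q; s(18)→23·18+24≡22=w; p(15)→23·15+24≡5=f; e(4)→23·4+24≡12=m; c(2)→23·2+24≡18=s; t(19)→23·19+24≡19=t (all mod 26).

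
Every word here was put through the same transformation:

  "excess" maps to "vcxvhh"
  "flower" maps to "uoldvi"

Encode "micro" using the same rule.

nrxil

Each pair mirrors across the alphabet (e↔v, x↔c, c↔x): positions sum to 25. Each letter is replaced by its mirror in the alphabet: a↔z, b↔y, c↔x, and so on (the Atbash cipher).
For micro: m↔n, i↔r, c↔x, r↔i, o↔l.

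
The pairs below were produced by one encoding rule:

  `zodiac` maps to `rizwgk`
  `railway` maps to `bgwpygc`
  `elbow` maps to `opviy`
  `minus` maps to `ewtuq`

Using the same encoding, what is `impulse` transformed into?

wexupqo

z(25)→r(17) and o(14)→i(8) fit y≡15x+6 (mod 26); the inverse of 15 mod 26 is 7. Each letter's alphabet position (a=0..z=25) is mapped through 15·x+6 mod 26 — an affine cipher.
For impulse: i(8)→15·8+6≡22=w; m(12)→15·12+6≡4=e; p(15)→15·15+6≡23=x; u(20)→15·20+6≡20=u; l(11)→15·11+6≡15=p; s(18)→15·18+6≡16=q; e(4)→15·4+6≡14=o (all mod 26).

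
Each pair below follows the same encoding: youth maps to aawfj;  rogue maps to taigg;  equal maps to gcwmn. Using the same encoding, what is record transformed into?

A repeating key of period 2 is used — shifts +2, +12 over and over.
Applying it to record: r+2=t, e+12=q, c+2=e, o+12=a, r+2=t, d+12=p.

tqeatp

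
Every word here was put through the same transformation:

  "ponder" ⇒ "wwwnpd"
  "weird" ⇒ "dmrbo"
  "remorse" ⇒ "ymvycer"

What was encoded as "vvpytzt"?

Letter i (0-indexed) is shifted by i+7, so successive shifts are 7, 8, 9, ….
Undoing it on vvpytzt: v−7=o, v−8=n, p−9=g, y−10=o, t−11=i, z−12=n, t−13=g.

ongoing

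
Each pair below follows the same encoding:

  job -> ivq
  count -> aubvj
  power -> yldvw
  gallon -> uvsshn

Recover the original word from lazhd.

The output letters match the input read backwards, each shifted +7: job reversed is boj. The word is reversed, then every letter is shifted forward by 7.
Undoing it on lazhd: shift back: l−7=e, a−7=t, z−7=s, h−7=a, d−7=w → etsaw; then reverse → waste.

waste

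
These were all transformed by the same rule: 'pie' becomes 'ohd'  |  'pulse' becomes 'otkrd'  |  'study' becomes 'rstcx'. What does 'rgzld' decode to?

Compare letters: p→o is +25, i→h is +25, e→d is +25 — a constant shift. Every letter moves 25 places later in the alphabet, wrapping around z→a.
Decoding rgzld: r−25=s, g−25=h, z−25=a, l−25=m, d−25=e.

shame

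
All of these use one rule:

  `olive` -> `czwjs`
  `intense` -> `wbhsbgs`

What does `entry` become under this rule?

Compare letters: o→c is +14, l→z is +14, i→w is +14 — a constant shift. Every letter moves 14 places later in the alphabet, wrapping around z→a.
For entry: e+14=s, n+14=b, t+14=h, r+14=f, y+14=m.

sbhfm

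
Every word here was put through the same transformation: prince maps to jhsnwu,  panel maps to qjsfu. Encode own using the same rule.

The word is reversed, then every letter is shifted forward by 5.
On own: reverse → nwo; then shift: n+5=s, w+5=b, o+5=t.

sbt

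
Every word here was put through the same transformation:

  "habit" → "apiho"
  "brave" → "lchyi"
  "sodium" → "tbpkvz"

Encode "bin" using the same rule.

The output letters match the input read backwards, each shifted +7: habit reversed is tibah. Two steps: reverse the string, then apply a Caesar shift of +7.
On bin: reverse → nib; then shift: n+7=u, i+7=p, b+7=i.

upi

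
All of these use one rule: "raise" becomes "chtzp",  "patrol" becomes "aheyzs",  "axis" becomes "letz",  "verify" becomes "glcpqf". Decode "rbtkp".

Shifts by position in raise: pos 0: r→c (+11), pos 1: a→h (+7), pos 2: i→t (+11), pos 3: s→z (+7) — repeating every 2. The shifts repeat in a cycle of length 2: positions 0,1,… shift by +11, +7, then the pattern repeats.
Decoding rbtkp: r−11=g, b−7=u, t−11=i, k−7=d, p−11=e.

guide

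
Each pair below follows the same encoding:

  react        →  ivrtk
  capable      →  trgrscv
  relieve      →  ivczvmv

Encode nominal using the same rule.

efdzerc

Compare letters: r→i is +17, e→v is +17, a→r is +17 — a constant shift. Each letter is shifted forward by 17 in the alphabet (a Caesar shift of +17).
For nominal: n+17=e, o+17=f, m+17=d, i+17=z, n+17=e, a+17=r, l+17=c.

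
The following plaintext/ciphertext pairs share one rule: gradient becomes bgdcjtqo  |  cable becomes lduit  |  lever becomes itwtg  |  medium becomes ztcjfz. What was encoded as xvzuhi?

symbol

g(6)→b(1) and r(17)→g(6) fit y≡17x+3 (mod 26); the inverse of 17 mod 26 is 23. Treating letters as 0–25, the rule is x ↦ 17x + 3 (mod 26).
Reversing it on xvzuhi: x(23)→23·(23−3)≡18=s; v(21)→23·(21−3)≡24=y; z(25)→23·(25−3)≡12=m; u(20)→23·(20−3)≡1=b; h(7)→23·(7−3)≡14=o; i(8)→23·(8−3)≡11=l (all mod 26).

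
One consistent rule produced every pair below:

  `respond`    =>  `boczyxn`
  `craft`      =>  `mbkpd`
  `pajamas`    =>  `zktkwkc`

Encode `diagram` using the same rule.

nskqbkw

Compare letters: r→b is +10, e→o is +10, s→c is +10 — a constant shift. It's a constant shift of +10 (ROT10).
Applying it to diagram: d+10=n, i+10=s, a+10=k, g+10=q, r+10=b, a+10=k, m+10=w.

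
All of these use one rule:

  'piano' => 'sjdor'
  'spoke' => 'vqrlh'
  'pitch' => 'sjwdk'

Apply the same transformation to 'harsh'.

kbutk

It's a Vigenère-style cipher with numeric key [3,1]: position i shifts by key[i mod 2].
For harsh: h+3=k, a+1=b, r+3=u, s+1=t, h+3=k.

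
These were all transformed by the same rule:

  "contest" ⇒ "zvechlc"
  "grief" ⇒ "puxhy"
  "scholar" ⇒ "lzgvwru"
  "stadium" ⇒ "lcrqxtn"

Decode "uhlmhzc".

c(2)→z(25) and o(14)→v(21) fit y≡17x+17 (mod 26); the inverse of 17 mod 26 is 23. This is an affine cipher: with a=0,…,z=25, each position x becomes (17x+17) mod 26.
Decoding uhlmhzc: u(20)→23·(20−17)≡17=r; h(7)→23·(7−17)≡4=e; l(11)→23·(11−17)≡18=s; m(12)→23·(12−17)≡15=p; h(7)→23·(7−17)≡4=e; z(25)→23·(25−17)≡2=c; c(2)→23·(2−17)≡19=t (all mod 26).

respect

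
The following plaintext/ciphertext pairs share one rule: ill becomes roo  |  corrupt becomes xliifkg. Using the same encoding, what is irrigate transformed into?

Each pair mirrors across the alphabet (i↔r, l↔o, l↔o): positions sum to 25. This is the alphabet-reversal cipher (Atbash): a becomes z, b becomes y, etc.
Applying it to irrigate: i↔r, r↔i, r↔i, i↔r, g↔t, a↔z, t↔g, e↔v.

riirtzgv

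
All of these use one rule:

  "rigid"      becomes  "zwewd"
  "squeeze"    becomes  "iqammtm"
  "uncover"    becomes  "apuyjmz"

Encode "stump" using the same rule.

Each letter's alphabet position (a=0..z=25) is mapped through 9·x+2 mod 26 — an affine cipher.
For stump: s(18)→9·18+2≡8=i; t(19)→9·19+2≡17=r; u(20)→9·20+2≡0=a; m(12)→9·12+2≡6=g; p(15)→9·15+2≡7=h (all mod 26).

iragh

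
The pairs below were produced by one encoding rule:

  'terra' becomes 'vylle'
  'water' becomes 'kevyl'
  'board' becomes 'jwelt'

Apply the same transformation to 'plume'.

bhamy

t(19)→v(21) and e(4)→y(24) fit y≡5x+4 (mod 26); the inverse of 5 mod 26 is 21. Treating letters as 0–25, the rule is x ↦ 5x + 4 (mod 26).
Applying it to plume: p(15)→5·15+4≡1=b; l(11)→5·11+4≡7=h; u(20)→5·20+4≡0=a; m(12)→5·12+4≡12=m; e(4)→5·4+4≡24=y (all mod 26).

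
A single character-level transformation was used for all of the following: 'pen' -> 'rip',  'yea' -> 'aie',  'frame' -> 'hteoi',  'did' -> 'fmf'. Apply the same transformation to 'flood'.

The shift depends on letter class: consonant p→r is +2, but vowel e→i is +4. Vowels shift forward by 4 and consonants shift forward by 2.
Applying it to flood: f(cons)+2=h, l(cons)+2=n, o(vowel)+4=s, o(vowel)+4=s, d(cons)+2=f.

hnssf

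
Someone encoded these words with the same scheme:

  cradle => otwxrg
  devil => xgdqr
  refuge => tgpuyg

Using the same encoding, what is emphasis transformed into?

gabhwcqc

c(2)→o(14) and r(17)→t(19) fit y≡9x+22 (mod 26); the inverse of 9 mod 26 is 3. Each letter's alphabet position (a=0..z=25) is mapped through 9·x+22 mod 26 — an affine cipher.
Applying it to emphasis: e(4)→9·4+22≡6=g; m(12)→9·12+22≡0=a; p(15)→9·15+22≡1=b; h(7)→9·7+22≡7=h; a(0)→9·0+22≡22=w; s(18)→9·18+22≡2=c; i(8)→9·8+22≡16=q; s(18)→9·18+22≡2=c (all mod 26).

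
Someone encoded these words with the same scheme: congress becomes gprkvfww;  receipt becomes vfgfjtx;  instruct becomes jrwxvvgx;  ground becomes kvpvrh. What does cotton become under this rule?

gpxxpr

Vowels shift forward by 1 and consonants shift forward by 4.
On cotton: c(cons)+4=g, o(vowel)+1=p, t(cons)+4=x, t(cons)+4=x, o(vowel)+1=p, n(cons)+4=r.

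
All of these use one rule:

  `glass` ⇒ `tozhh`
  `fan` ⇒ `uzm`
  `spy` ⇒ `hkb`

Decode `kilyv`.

probe

Each pair mirrors across the alphabet (g↔t, l↔o, a↔z): positions sum to 25. Each letter is replaced by its mirror in the alphabet: a↔z, b↔y, c↔x, and so on (the Atbash cipher).
Decoding kilyv: k↔p, i↔r, l↔o, y↔b, v↔e.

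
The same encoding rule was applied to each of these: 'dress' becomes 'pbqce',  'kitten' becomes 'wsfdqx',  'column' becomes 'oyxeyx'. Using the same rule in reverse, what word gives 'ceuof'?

quiet

The shifts repeat in a cycle of length 2: positions 0,1,… shift by +12, +10, then the pattern repeats.
Reversing it on ceuof: c−12=q, e−10=u, u−12=i, o−10=e, f−12=t.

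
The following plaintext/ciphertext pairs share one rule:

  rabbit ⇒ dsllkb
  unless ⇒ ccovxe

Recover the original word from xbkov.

learn

The output letters match the input read backwards, each shifted +10: rabbit reversed is tibbar. Read the word backwards and shift each letter +10.
Decoding xbkov: shift back: x−10=n, b−10=r, k−10=a, o−10=e, v−10=l → nrael; then reverse → learn.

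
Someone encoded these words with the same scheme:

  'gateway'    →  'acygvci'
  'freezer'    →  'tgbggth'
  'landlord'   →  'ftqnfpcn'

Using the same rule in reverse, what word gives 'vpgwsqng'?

eloquent

The output letters match the input read backwards, each shifted +2: gateway reversed is yawetag. The word is reversed, then every letter is shifted forward by 2.
Undoing it on vpgwsqng: shift back: v−2=t, p−2=n, g−2=e, w−2=u, s−2=q, q−2=o, n−2=l, g−2=e → tneuqole; then reverse → eloquent.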